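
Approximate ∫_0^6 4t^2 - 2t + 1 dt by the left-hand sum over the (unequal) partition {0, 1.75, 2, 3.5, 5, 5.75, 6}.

Subinterval widths: 1.75, 0.25, 1.5, 1.5, 0.75, 0.25.
Left endpoints: 0, 1.75, 2, 3.5, 5, 5.75.
f(0) = 1, f(1.75) = 9.75, f(2) = 13, f(3.5) = 43, f(5) = 91, f(5.75) = 121.75.
Sum = Σ Δt_i · f(t_i).
Sum = 186.875.

186.875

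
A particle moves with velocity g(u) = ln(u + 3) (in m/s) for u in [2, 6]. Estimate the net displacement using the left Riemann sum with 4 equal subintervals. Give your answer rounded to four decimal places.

Δu = (6 − 2)/4 = 1.
Left endpoints: 2, 3, 4, 5.
g(2) ≈ 1.6094, g(3) ≈ 1.7918, g(4) ≈ 1.9459, g(5) ≈ 2.0794.
Sum = Δu · [g(2) + g(3) + g(4) + g(5)].
Sum ≈ 7.4265.

7.4265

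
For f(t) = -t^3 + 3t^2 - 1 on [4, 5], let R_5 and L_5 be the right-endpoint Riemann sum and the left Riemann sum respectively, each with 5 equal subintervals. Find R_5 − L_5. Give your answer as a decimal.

R_5 = -35.72.
L_5 = -28.92.
R_5 − L_5 = -6.8.

-6.8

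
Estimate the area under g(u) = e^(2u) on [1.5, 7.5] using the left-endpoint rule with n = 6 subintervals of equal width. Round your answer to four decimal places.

511655.7495

Δu = (7.5 − 1.5)/6 = 1.
Left endpoints: 1.5, 2.5, 3.5, 4.5, 5.5, 6.5.
g(1.5) ≈ 20.0855, g(2.5) ≈ 148.4132, g(3.5) ≈ 1096.6332, g(4.5) ≈ 8103.0839, g(5.5) ≈ 59874.1417, g(6.5) ≈ 442413.3920.
Sum = Δu · [g(1.5) + g(2.5) + g(3.5) + ...].
Sum ≈ 511655.7495.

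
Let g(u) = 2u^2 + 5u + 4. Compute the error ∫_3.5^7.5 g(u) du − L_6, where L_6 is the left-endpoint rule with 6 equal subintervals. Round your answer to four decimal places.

35.4074

Exact integral: ∫_3.5^7.5 g(u) du ≈ 378.666667.
L_6 ≈ 343.259259.
Error ≈ 378.666667 − 343.259259 ≈ 35.4074.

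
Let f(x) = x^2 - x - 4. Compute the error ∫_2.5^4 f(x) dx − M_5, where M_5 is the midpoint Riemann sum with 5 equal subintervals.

Exact integral: ∫_2.5^4 f(x) dx = 5.25.
M_5 = 5.23875.
Error = 5.25 − 5.23875 = 0.01125.

0.01125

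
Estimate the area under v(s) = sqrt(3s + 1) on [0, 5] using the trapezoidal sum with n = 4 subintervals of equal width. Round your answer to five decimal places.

Δs = (5 − 0)/4 = 1.25.
v(0) ≈ 1.00000, v(1.25) ≈ 2.17945, v(2.5) ≈ 2.91548, v(3.75) ≈ 3.50000, v(5) ≈ 4.00000.
T_4 = (Δs/2)·[v(s_0) + 2v(s_1) + 2v(s_2) + 2v(s_3) + v(s_4)].
Sum ≈ 13.86866.

13.86866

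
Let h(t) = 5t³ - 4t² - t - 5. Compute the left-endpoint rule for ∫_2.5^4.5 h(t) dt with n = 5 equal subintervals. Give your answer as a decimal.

Δt = (4.5 − 2.5)/5 = 0.4.
Left endpoints: 2.5, 2.9, 3.3, 3.7, 4.1.
h(2.5) = 45.625, h(2.9) = 80.405, h(3.3) = 127.825, h(3.7) = 189.805, h(4.1) = 268.265.
Sum = Δt · [h(2.5) + h(2.9) + h(3.3) + h(3.7) + h(4.1)].
Sum = 284.77.

284.77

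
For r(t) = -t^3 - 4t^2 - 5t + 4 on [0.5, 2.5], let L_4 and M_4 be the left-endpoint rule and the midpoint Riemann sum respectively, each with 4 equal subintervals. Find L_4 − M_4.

11.3125

L_4 = -25.75.
M_4 = -37.0625.
L_4 − M_4 = 11.3125.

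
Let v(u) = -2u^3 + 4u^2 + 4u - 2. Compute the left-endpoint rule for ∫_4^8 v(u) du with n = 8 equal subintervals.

Δu = (8 − 4)/8 = 0.5.
Left endpoints: 4, 4.5, 5, 5.5, 6, 6.5, 7, 7.5.
v(4) = -50, v(4.5) = -85.25, v(5) = -132, v(5.5) = -191.75, v(6) = -266, v(6.5) = -356.25, v(7) = -464, v(7.5) = -590.75.
Sum = Δu · [v(4) + v(4.5) + v(5) + ...].
Sum = -1068.

-1068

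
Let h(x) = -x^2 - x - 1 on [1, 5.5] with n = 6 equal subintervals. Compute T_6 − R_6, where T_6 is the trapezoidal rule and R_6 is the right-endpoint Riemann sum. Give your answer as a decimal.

T_6 = -74.671875.
R_6 = -87.328125.
T_6 − R_6 = 12.65625.

12.65625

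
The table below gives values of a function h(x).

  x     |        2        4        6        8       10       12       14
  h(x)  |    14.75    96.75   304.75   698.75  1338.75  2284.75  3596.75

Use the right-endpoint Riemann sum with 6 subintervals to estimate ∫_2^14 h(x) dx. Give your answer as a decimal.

16641

Δx = 2.
Sum = 2·[96.75 + 304.75 + 698.75 + 1338.75 + 2284.75 + 3596.75] = 16641.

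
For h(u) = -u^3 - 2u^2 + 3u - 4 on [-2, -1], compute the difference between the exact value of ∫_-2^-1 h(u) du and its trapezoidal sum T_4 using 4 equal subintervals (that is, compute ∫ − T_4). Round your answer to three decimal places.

-0.026

Exact integral: ∫_-2^-1 h(u) du ≈ -9.41667.
T_4 = -9.390625.
Error ≈ -9.41667 − (-9.390625) ≈ -0.026.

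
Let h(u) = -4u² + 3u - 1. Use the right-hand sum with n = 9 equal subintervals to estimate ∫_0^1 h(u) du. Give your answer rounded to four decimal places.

Δu = (1 − 0)/9 = 1/9.
Right endpoints: 1/9, 2/9, 1/3, 4/9, 5/9, 2/3, 7/9, 8/9, 1.
h(1/9) = -58/81, h(2/9) = -43/81, h(1/3) = -4/9, h(4/9) = -37/81, h(5/9) = -46/81, h(2/3) = -7/9, h(7/9) = -88/81, h(8/9) = -121/81, h(1) = -2.
Sum = Δu · [h(1/9) + h(2/9) + h(1/3) + ...].
Sum ≈ -0.8971.

-0.8971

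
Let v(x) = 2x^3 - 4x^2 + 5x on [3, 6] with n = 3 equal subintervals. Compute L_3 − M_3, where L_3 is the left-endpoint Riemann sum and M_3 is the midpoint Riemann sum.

L_3 = 292.
M_3 = 417.25.
L_3 − M_3 = -125.25.

-125.25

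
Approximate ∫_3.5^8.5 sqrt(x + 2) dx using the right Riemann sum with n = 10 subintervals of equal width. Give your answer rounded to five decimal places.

14.30606

Δx = (8.5 − 3.5)/10 = 0.5.
Right endpoints: 4, 4.5, 5, 5.5, 6, 6.5, 7, 7.5, 8, 8.5.
f(4) ≈ 2.44949, f(4.5) ≈ 2.54951, f(5) ≈ 2.64575, f(5.5) ≈ 2.73861, f(6) ≈ 2.82843, f(6.5) ≈ 2.91548, f(7) ≈ 3.00000, f(7.5) ≈ 3.08221, f(8) ≈ 3.16228, f(8.5) ≈ 3.24037.
Sum = Δx · [f(4) + f(4.5) + f(5) + ...].
Sum ≈ 14.30606.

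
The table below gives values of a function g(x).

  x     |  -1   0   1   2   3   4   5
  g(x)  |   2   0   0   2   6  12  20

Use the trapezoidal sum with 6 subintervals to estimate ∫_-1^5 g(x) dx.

Δx = 1.
T_6 = (1/2)·[2 + 2·0 + 2·0 + 2·2 + 2·6 + 2·12 + 20] = 31.

31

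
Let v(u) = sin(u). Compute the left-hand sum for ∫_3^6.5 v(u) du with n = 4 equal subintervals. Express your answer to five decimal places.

Δu = (6.5 − 3)/4 = 0.875.
Left endpoints: 3, 3.875, 4.75, 5.625.
v(3) ≈ 0.14112, v(3.875) ≈ -0.66940, v(4.75) ≈ -0.99929, v(5.625) ≈ -0.61168.
Sum = Δu · [v(3) + v(3.875) + v(4.75) + v(5.625)].
Sum ≈ -1.87185.

-1.87185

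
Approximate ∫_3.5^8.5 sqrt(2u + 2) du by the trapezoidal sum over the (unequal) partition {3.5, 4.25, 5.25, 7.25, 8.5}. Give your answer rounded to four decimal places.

Subinterval widths: 0.75, 1, 2, 1.25.
f(3.5) ≈ 3.0000, f(4.25) ≈ 3.2404, f(5.25) ≈ 3.5355, f(7.25) ≈ 4.0620, f(8.5) ≈ 4.3589.
On each subinterval the trapezoid contributes (Δu_i/2)·[f(u_{i-1}) + f(u_i)].
Sum ≈ 18.5887.

18.5887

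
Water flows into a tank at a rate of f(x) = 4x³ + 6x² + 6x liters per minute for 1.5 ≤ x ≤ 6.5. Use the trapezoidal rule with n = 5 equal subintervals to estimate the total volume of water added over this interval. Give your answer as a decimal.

2487.5

Δx = (6.5 − 1.5)/5 = 1.
f(1.5) = 36, f(2.5) = 115, f(3.5) = 266, f(4.5) = 513, f(5.5) = 880, f(6.5) = 1391.
T_5 = (Δx/2)·[f(x_0) + 2f(x_1) + ... + 2f(x_{4}) + f(x_5)].
Sum = 2487.5.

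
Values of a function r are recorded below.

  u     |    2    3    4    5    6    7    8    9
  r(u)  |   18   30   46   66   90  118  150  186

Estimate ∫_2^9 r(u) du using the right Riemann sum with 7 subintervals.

686

Δu = 1.
Sum = 1·[30 + 46 + 66 + 90 + 118 + 150 + 186] = 686.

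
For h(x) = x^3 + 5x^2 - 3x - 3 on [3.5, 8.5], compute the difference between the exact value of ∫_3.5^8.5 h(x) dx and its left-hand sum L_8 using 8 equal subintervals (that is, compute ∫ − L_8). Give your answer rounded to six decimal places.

260.091146

Exact integral: ∫_3.5^8.5 h(x) dx ≈ 2114.58333333.
L_8 = 1854.4921875.
Error ≈ 2114.58333333 − 1854.4921875 ≈ 260.091146.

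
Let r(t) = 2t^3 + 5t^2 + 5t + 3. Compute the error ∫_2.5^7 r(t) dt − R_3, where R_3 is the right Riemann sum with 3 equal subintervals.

Exact integral: ∫_2.5^7 r(t) dt = 1846.96875.
R_3 = 2571.75.
Error = 1846.96875 − 2571.75 = -724.78125.

-724.78125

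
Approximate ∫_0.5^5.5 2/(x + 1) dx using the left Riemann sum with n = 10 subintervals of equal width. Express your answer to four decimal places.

Δx = (5.5 − 0.5)/10 = 0.5.
Left endpoints: 0.5, 1, 1.5, 2, 2.5, 3, 3.5, 4, 4.5, 5.
f(0.5) = 4/3, f(1) = 1, f(1.5) = 0.8, f(2) = 2/3, f(2.5) = 4/7, f(3) = 0.5, f(3.5) = 4/9, f(4) = 0.4, f(4.5) = 4/11, f(5) = 1/3.
Sum = Δx · [f(0.5) + f(1) + f(1.5) + ...].
Sum ≈ 3.2064.

3.2064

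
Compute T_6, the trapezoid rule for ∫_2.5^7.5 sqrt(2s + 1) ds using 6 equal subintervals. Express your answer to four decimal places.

16.4252

Δs = (7.5 − 2.5)/6 = 5/6.
f(2.5) ≈ 2.4495, f(10/3) ≈ 2.7689, f(25/6) ≈ 3.0551, f(5) ≈ 3.3166, f(35/6) ≈ 3.5590, f(20/3) ≈ 3.7859, f(7.5) ≈ 4.0000.
T_6 = (Δs/2)·[f(s_0) + 2f(s_1) + ... + 2f(s_{5}) + f(s_6)].
Sum ≈ 16.4252.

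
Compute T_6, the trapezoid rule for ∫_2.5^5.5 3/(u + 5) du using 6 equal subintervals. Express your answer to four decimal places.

1.0100

Δu = (5.5 − 2.5)/6 = 0.5.
f(2.5) = 0.4, f(3) = 0.375, f(3.5) = 6/17, f(4) = 1/3, f(4.5) = 6/19, f(5) = 0.3, f(5.5) = 2/7.
T_6 = (Δu/2)·[f(u_0) + 2f(u_1) + ... + 2f(u_{5}) + f(u_6)].
Sum ≈ 1.0100.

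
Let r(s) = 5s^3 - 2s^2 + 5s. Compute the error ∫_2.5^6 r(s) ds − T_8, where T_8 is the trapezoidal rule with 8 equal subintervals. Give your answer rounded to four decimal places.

Exact integral: ∫_2.5^6 r(s) ds ≈ 1511.963542.
T_8 ≈ 1518.858154.
Error ≈ 1511.963542 − 1518.858154 ≈ -6.8946.

-6.8946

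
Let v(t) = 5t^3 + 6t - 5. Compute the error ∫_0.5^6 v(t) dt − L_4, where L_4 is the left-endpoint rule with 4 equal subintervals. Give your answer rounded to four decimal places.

Exact integral: ∫_0.5^6 v(t) dt = 1699.671875.
L_4 ≈ 1019.401367.
Error ≈ 1699.671875 − 1019.401367 ≈ 680.2705.

680.2705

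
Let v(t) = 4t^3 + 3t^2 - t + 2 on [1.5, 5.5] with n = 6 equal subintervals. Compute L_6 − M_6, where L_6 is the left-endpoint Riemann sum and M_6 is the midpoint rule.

L_6 ≈ 836.333333.
M_6 ≈ 1060.333333.
L_6 − M_6 = -224.

-224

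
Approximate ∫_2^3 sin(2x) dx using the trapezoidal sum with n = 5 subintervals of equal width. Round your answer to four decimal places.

-0.7961

Δx = (3 − 2)/5 = 0.2.
f(2) ≈ -0.7568, f(2.2) ≈ -0.9516, f(2.4) ≈ -0.9962, f(2.6) ≈ -0.8835, f(2.8) ≈ -0.6313, f(3) ≈ -0.2794.
T_5 = (Δx/2)·[f(x_0) + 2f(x_1) + ... + 2f(x_{4}) + f(x_5)].
Sum ≈ -0.7961.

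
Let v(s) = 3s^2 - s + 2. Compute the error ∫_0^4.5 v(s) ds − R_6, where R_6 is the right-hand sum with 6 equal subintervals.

Exact integral: ∫_0^4.5 v(s) ds = 90.
R_6 = 112.359375.
Error = 90 − 112.359375 = -22.359375.

-22.359375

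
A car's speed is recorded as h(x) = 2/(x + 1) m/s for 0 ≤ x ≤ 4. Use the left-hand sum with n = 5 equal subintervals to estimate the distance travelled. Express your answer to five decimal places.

3.95581

Δx = (4 − 0)/5 = 0.8.
Left endpoints: 0, 0.8, 1.6, 2.4, 3.2.
h(0) = 2, h(0.8) = 10/9, h(1.6) = 10/13, h(2.4) = 10/17, h(3.2) = 10/21.
Sum = Δx · [h(0) + h(0.8) + h(1.6) + h(2.4) + h(3.2)].
Sum ≈ 3.95581.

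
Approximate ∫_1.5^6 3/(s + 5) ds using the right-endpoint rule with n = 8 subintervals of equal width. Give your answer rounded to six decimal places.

Δs = (6 − 1.5)/8 = 0.5625.
Right endpoints: 2.0625, 2.625, 3.1875, 3.75, 4.3125, 4.875, 5.4375, 6.
f(2.0625) = 48/113, f(2.625) = 24/61, f(3.1875) = 48/131, f(3.75) = 12/35, f(4.3125) = 48/149, f(4.875) = 24/79, f(5.4375) = 48/167, f(6) = 3/11.
Sum = Δs · [f(2.0625) + f(2.625) + f(3.1875) + ...].
Sum ≈ 1.526393.

1.526393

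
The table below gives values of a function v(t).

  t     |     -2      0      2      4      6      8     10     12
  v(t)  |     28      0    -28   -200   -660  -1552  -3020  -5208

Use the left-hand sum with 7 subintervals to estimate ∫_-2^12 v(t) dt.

-10864

Δt = 2.
Sum = 2·[28 + 0 + (-28) + (-200) + (-660) + (-1552) + (-3020)] = -10864.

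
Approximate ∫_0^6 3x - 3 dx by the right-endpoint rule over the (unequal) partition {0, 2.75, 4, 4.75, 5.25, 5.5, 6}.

51.375

Subinterval widths: 2.75, 1.25, 0.75, 0.5, 0.25, 0.5.
Right endpoints: 2.75, 4, 4.75, 5.25, 5.5, 6.
f(2.75) = 5.25, f(4) = 9, f(4.75) = 11.25, f(5.25) = 12.75, f(5.5) = 13.5, f(6) = 15.
Sum = Σ Δx_i · f(x_i).
Sum = 51.375.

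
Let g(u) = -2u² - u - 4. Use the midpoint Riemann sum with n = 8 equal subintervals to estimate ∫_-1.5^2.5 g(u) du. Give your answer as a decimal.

-30.5

Δu = (2.5 − (-1.5))/8 = 0.5.
Midpoints: -1.25, -0.75, -0.25, 0.25, 0.75, 1.25, 1.75, 2.25.
g(-1.25) = -5.875, g(-0.75) = -4.375, g(-0.25) = -3.875, g(0.25) = -4.375, g(0.75) = -5.875, g(1.25) = -8.375, g(1.75) = -11.875, g(2.25) = -16.375.
Sum = Δu · [g(-1.25) + g(-0.75) + g(-0.25) + ...].
Sum = -30.5.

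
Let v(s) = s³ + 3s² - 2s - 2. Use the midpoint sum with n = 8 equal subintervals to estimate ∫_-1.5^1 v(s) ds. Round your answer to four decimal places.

-0.4364

Δs = (1 − (-1.5))/8 = 0.3125.
Midpoints: -1.34375, -1.03125, -0.71875, -0.40625, -0.09375, 0.21875, 0.53125, 0.84375.
v(-1.34375) = 120525/32768, v(-1.03125) = 70655/32768, v(-0.71875) = 20185/32768, v(-0.40625) = -24885/32768, v(-0.09375) = -58555/32768, v(0.21875) = -74825/32768, v(0.53125) = -67695/32768, v(0.84375) = -31165/32768.
Sum = Δs · [v(-1.34375) + v(-1.03125) + v(-0.71875) + ...].
Sum ≈ -0.4364.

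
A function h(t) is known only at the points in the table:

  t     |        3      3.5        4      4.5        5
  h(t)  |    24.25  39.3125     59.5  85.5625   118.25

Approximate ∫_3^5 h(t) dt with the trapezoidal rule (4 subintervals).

127.8125

Δt = 0.5.
T_4 = (0.5/2)·[24.25 + 2·39.3125 + 2·59.5 + 2·85.5625 + 118.25] = 127.8125.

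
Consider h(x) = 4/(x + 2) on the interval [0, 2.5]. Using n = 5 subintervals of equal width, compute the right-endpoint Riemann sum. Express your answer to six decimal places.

Δx = (2.5 − 0)/5 = 0.5.
Right endpoints: 0.5, 1, 1.5, 2, 2.5.
h(0.5) = 1.6, h(1) = 4/3, h(1.5) = 8/7, h(2) = 1, h(2.5) = 8/9.
Sum = Δx · [h(0.5) + h(1) + h(1.5) + h(2) + h(2.5)].
Sum ≈ 2.982540.

2.982540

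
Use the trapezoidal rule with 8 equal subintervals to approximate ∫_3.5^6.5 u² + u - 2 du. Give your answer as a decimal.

86.3203125

Δu = (6.5 − 3.5)/8 = 0.375.
f(3.5) = 13.75, f(3.875) = 16.890625, f(4.25) = 20.3125, f(4.625) = 24.015625, f(5) = 28, f(5.375) = 32.265625, f(5.75) = 36.8125, f(6.125) = 41.640625, f(6.5) = 46.75.
T_8 = (Δu/2)·[f(u_0) + 2f(u_1) + ... + 2f(u_{7}) + f(u_8)].
Sum = 86.3203125.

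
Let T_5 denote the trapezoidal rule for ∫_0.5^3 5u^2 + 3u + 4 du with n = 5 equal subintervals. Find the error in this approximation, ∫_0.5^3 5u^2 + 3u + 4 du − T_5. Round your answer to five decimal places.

Exact integral: ∫_0.5^3 f(u) du ≈ 67.9166667.
T_5 = 68.4375.
Error ≈ 67.9166667 − 68.4375 ≈ -0.52083.

-0.52083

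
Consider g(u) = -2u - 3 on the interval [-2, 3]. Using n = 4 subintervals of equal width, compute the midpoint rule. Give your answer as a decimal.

Δu = (3 − (-2))/4 = 1.25.
Midpoints: -1.375, -0.125, 1.125, 2.375.
g(-1.375) = -0.25, g(-0.125) = -2.75, g(1.125) = -5.25, g(2.375) = -7.75.
Sum = Δu · [g(-1.375) + g(-0.125) + g(1.125) + g(2.375)].
Sum = -20.

-20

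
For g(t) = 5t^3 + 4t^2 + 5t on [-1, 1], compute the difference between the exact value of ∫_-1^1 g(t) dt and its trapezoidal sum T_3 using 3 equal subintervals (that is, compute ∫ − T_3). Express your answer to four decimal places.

-0.5926

Exact integral: ∫_-1^1 g(t) dt ≈ 2.666667.
T_3 ≈ 3.259259.
Error ≈ 2.666667 − 3.259259 ≈ -0.5926.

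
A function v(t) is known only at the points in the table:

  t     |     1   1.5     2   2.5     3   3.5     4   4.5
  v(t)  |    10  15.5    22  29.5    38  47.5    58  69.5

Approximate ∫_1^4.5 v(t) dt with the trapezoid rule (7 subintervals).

125.125

Δt = 0.5.
T_7 = (0.5/2)·[10 + 2·15.5 + 2·22 + 2·29.5 + 2·38 + 2·47.5 + 2·58 + 69.5] = 125.125.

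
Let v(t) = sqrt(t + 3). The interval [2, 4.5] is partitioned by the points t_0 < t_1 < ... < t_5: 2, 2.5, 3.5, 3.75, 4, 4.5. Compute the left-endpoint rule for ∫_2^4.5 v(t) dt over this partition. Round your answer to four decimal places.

6.0730

Subinterval widths: 0.5, 1, 0.25, 0.25, 0.5.
Left endpoints: 2, 2.5, 3.5, 3.75, 4.
v(2) ≈ 2.2361, v(2.5) ≈ 2.3452, v(3.5) ≈ 2.5495, v(3.75) ≈ 2.5981, v(4) ≈ 2.6458.
Sum = Σ Δt_i · v(t_i).
Sum ≈ 6.0730.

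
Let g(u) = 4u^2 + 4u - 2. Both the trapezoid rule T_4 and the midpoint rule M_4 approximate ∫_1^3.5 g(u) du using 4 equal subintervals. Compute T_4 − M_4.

T_4 = 73.984375.
M_4 = 73.0078125.
T_4 − M_4 = 0.9765625.

0.9765625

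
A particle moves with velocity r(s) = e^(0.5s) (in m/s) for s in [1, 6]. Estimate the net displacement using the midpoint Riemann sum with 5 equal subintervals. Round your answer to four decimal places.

36.4923

Δs = (6 − 1)/5 = 1.
Midpoints: 1.5, 2.5, 3.5, 4.5, 5.5.
r(1.5) ≈ 2.1170, r(2.5) ≈ 3.4903, r(3.5) ≈ 5.7546, r(4.5) ≈ 9.4877, r(5.5) ≈ 15.6426.
Sum = Δs · [r(1.5) + r(2.5) + r(3.5) + r(4.5) + r(5.5)].
Sum ≈ 36.4923.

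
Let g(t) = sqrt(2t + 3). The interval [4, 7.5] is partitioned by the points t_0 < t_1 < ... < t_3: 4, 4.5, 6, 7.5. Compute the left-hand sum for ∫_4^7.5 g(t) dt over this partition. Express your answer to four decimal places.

Subinterval widths: 0.5, 1.5, 1.5.
Left endpoints: 4, 4.5, 6.
g(4) ≈ 3.3166, g(4.5) ≈ 3.4641, g(6) ≈ 3.8730.
Sum = Σ Δt_i · g(t_i).
Sum ≈ 12.6639.

12.6639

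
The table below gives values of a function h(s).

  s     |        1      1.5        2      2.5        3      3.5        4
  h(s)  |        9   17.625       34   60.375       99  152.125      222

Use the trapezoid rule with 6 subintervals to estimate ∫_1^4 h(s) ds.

Δs = 0.5.
T_6 = (0.5/2)·[9 + 2·17.625 + 2·34 + 2·60.375 + 2·99 + 2·152.125 + 222] = 239.3125.

239.3125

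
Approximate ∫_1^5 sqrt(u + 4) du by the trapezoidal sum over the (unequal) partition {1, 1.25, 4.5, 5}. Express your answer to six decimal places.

10.505780

Subinterval widths: 0.25, 3.25, 0.5.
f(1) ≈ 2.236068, f(1.25) ≈ 2.291288, f(4.5) ≈ 2.915476, f(5) ≈ 3.000000.
On each subinterval the trapezoid contributes (Δu_i/2)·[f(u_{i-1}) + f(u_i)].
Sum ≈ 10.505780.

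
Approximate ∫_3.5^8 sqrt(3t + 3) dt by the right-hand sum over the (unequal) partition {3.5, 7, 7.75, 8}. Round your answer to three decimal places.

22.288

Subinterval widths: 3.5, 0.75, 0.25.
Right endpoints: 7, 7.75, 8.
f(7) ≈ 4.899, f(7.75) ≈ 5.123, f(8) ≈ 5.196.
Sum = Σ Δt_i · f(t_i).
Sum ≈ 22.288.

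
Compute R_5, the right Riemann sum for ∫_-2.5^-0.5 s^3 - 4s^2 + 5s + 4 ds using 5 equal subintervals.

Δs = (-0.5 − (-2.5))/5 = 0.4.
Right endpoints: -2.1, -1.7, -1.3, -0.9, -0.5.
f(-2.1) = -33.401, f(-1.7) = -20.973, f(-1.3) = -11.457, f(-0.9) = -4.469, f(-0.5) = 0.375.
Sum = Δs · [f(-2.1) + f(-1.7) + f(-1.3) + f(-0.9) + f(-0.5)].
Sum = -27.97.

-27.97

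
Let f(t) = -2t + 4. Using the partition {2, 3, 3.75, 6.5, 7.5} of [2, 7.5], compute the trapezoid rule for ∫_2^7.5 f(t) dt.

Subinterval widths: 1, 0.75, 2.75, 1.
f(2) = 0, f(3) = -2, f(3.75) = -3.5, f(6.5) = -9, f(7.5) = -11.
On each subinterval the trapezoid contributes (Δt_i/2)·[f(t_{i-1}) + f(t_i)].
Sum = -30.25.

-30.25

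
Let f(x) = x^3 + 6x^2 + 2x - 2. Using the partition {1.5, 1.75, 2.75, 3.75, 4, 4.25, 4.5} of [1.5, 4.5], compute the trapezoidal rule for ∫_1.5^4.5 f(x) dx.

293.671875

Subinterval widths: 0.25, 1, 1, 0.25, 0.25, 0.25.
f(1.5) = 17.875, f(1.75) = 25.234375, f(2.75) = 69.671875, f(3.75) = 142.609375, f(4) = 166, f(4.25) = 191.640625, f(4.5) = 219.625.
On each subinterval the trapezoid contributes (Δx_i/2)·[f(x_{i-1}) + f(x_i)].
Sum = 293.671875.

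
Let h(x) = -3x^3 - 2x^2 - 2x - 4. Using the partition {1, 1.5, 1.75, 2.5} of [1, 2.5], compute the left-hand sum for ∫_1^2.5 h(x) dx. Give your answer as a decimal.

-33.18359375

Subinterval widths: 0.5, 0.25, 0.75.
Left endpoints: 1, 1.5, 1.75.
h(1) = -11, h(1.5) = -21.625, h(1.75) = -29.703125.
Sum = Σ Δx_i · h(x_i).
Sum = -33.18359375.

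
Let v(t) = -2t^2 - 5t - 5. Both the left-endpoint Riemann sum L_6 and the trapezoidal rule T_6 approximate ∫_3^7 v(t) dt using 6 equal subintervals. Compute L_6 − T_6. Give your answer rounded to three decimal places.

L_6 ≈ -297.92593.
T_6 ≈ -331.25926.
L_6 − T_6 ≈ 33.333.

33.333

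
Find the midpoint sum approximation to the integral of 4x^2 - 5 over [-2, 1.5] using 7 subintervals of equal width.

-2.625

Δx = (1.5 − (-2))/7 = 0.5.
Midpoints: -1.75, -1.25, -0.75, -0.25, 0.25, 0.75, 1.25.
f(-1.75) = 7.25, f(-1.25) = 1.25, f(-0.75) = -2.75, f(-0.25) = -4.75, f(0.25) = -4.75, f(0.75) = -2.75, f(1.25) = 1.25.
Sum = Δx · [f(-1.75) + f(-1.25) + f(-0.75) + ...].
Sum = -2.625.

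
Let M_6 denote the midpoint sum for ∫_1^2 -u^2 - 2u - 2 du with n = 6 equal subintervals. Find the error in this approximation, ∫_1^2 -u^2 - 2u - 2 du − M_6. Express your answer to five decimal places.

Exact integral: ∫_1^2 f(u) du ≈ -7.3333333.
M_6 ≈ -7.3310185.
Error ≈ -7.3333333 − (-7.3310185) ≈ -0.00231.

-0.00231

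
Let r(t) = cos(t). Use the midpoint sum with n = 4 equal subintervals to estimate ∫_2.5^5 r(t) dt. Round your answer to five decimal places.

-1.58304

Δt = (5 − 2.5)/4 = 0.625.
Midpoints: 2.8125, 3.4375, 4.0625, 4.6875.
r(2.8125) ≈ -0.94634, r(3.4375) ≈ -0.95654, r(4.0625) ≈ -0.60510, r(4.6875) ≈ -0.02489.
Sum = Δt · [r(2.8125) + r(3.4375) + r(4.0625) + r(4.6875)].
Sum ≈ -1.58304.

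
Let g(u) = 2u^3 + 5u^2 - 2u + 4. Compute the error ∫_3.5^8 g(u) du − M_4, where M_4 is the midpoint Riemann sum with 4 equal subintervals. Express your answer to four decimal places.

Exact integral: ∫_3.5^8 g(u) du = 2721.09375.
M_4 ≈ 2702.346680.
Error ≈ 2721.09375 − 2702.346680 ≈ 18.7471.

18.7471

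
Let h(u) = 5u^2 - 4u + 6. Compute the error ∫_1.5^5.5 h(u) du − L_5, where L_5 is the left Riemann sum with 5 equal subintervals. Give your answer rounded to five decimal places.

Exact integral: ∫_1.5^5.5 h(u) du ≈ 239.6666667.
L_5 = 192.2.
Error ≈ 239.6666667 − 192.2 ≈ 47.46667.

47.46667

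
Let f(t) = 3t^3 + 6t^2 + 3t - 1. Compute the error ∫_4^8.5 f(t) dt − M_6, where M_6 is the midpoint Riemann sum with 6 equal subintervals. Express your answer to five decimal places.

13.13086

Exact integral: ∫_4^8.5 f(t) dt = 4903.171875.
M_6 ≈ 4890.0410156.
Error ≈ 4903.171875 − 4890.0410156 ≈ 13.13086.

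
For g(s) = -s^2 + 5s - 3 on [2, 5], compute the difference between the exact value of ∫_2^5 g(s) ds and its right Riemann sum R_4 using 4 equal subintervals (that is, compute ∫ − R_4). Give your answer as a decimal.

Exact integral: ∫_2^5 g(s) ds = 4.5.
R_4 = 1.96875.
Error = 4.5 − 1.96875 = 2.53125.

2.53125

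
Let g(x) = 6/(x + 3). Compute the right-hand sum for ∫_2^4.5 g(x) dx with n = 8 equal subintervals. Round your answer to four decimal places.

Δx = (4.5 − 2)/8 = 0.3125.
Right endpoints: 2.3125, 2.625, 2.9375, 3.25, 3.5625, 3.875, 4.1875, 4.5.
g(2.3125) = 96/85, g(2.625) = 16/15, g(2.9375) = 96/95, g(3.25) = 0.96, g(3.5625) = 32/35, g(3.875) = 48/55, g(4.1875) = 96/115, g(4.5) = 0.8.
Sum = Δx · [g(2.3125) + g(2.625) + g(2.9375) + ...].
Sum ≈ 2.3714.

2.3714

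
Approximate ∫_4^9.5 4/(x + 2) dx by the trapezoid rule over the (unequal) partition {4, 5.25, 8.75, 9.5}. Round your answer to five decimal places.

Subinterval widths: 1.25, 3.5, 0.75.
f(4) = 2/3, f(5.25) = 16/29, f(8.75) = 16/43, f(9.5) = 8/23.
On each subinterval the trapezoid contributes (Δx_i/2)·[f(x_{i-1}) + f(x_i)].
Sum ≈ 2.64814.

2.64814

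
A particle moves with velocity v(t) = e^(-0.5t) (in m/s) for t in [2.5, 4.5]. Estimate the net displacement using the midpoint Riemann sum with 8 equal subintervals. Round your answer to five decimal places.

0.36198

Δt = (4.5 − 2.5)/8 = 0.25.
Midpoints: 2.625, 2.875, 3.125, 3.375, 3.625, 3.875, 4.125, 4.375.
v(2.625) ≈ 0.26915, v(2.875) ≈ 0.23752, v(3.125) ≈ 0.20961, v(3.375) ≈ 0.18498, v(3.625) ≈ 0.16325, v(3.875) ≈ 0.14406, v(4.125) ≈ 0.12714, v(4.375) ≈ 0.11220.
Sum = Δt · [v(2.625) + v(2.875) + v(3.125) + ...].
Sum ≈ 0.36198.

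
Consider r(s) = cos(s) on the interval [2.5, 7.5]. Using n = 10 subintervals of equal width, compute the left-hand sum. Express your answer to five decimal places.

Δs = (7.5 − 2.5)/10 = 0.5.
Left endpoints: 2.5, 3, 3.5, 4, 4.5, 5, 5.5, 6, 6.5, 7.
r(2.5) ≈ -0.80114, r(3) ≈ -0.98999, r(3.5) ≈ -0.93646, r(4) ≈ -0.65364, r(4.5) ≈ -0.21080, r(5) ≈ 0.28366, r(5.5) ≈ 0.70867, r(6) ≈ 0.96017, r(6.5) ≈ 0.97659, r(7) ≈ 0.75390.
Sum = Δs · [r(2.5) + r(3) + r(3.5) + ...].
Sum ≈ 0.04548.

0.04548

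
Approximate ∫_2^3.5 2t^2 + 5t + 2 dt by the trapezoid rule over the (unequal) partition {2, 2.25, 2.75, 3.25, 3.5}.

46.96875

Subinterval widths: 0.25, 0.5, 0.5, 0.25.
f(2) = 20, f(2.25) = 23.375, f(2.75) = 30.875, f(3.25) = 39.375, f(3.5) = 44.
On each subinterval the trapezoid contributes (Δt_i/2)·[f(t_{i-1}) + f(t_i)].
Sum = 46.96875.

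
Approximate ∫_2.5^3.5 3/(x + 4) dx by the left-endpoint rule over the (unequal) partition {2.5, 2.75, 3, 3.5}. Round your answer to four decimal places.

0.4408

Subinterval widths: 0.25, 0.25, 0.5.
Left endpoints: 2.5, 2.75, 3.
f(2.5) = 6/13, f(2.75) = 4/9, f(3) = 3/7.
Sum = Σ Δx_i · f(x_i).
Sum ≈ 0.4408.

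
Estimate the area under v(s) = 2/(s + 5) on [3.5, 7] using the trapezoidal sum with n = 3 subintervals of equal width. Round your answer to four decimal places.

0.6912

Δs = (7 − 3.5)/3 = 7/6.
v(3.5) = 4/17, v(14/3) = 6/29, v(35/6) = 12/65, v(7) = 1/6.
T_3 = (Δs/2)·[v(s_0) + 2v(s_1) + 2v(s_2) + v(s_3)].
Sum ≈ 0.6912.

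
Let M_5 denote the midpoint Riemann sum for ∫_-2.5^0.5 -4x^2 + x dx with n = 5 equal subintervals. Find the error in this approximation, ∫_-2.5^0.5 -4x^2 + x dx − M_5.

Exact integral: ∫_-2.5^0.5 f(x) dx = -24.
M_5 = -23.64.
Error = -24 − (-23.64) = -0.36.

-0.36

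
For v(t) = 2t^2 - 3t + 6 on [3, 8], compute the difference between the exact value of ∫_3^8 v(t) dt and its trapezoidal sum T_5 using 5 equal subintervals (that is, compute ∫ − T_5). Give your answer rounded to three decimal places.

-1.667

Exact integral: ∫_3^8 v(t) dt ≈ 270.83333.
T_5 = 272.5.
Error ≈ 270.83333 − 272.5 ≈ -1.667.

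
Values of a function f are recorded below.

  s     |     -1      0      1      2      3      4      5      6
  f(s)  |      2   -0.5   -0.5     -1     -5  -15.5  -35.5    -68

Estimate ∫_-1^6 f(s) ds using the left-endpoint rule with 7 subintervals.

Δs = 1.
Sum = 1·[2 + (-0.5) + (-0.5) + (-1) + (-5) + (-15.5) + (-35.5)] = -56.

-56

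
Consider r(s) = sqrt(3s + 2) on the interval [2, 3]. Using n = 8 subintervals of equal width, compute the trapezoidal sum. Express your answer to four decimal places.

Δs = (3 − 2)/8 = 0.125.
r(2) ≈ 2.8284, r(2.125) ≈ 2.8940, r(2.25) ≈ 2.9580, r(2.375) ≈ 3.0208, r(2.5) ≈ 3.0822, r(2.625) ≈ 3.1425, r(2.75) ≈ 3.2016, r(2.875) ≈ 3.2596, r(3) ≈ 3.3166.
T_8 = (Δs/2)·[r(s_0) + 2r(s_1) + ... + 2r(s_{7}) + r(s_8)].
Sum ≈ 3.0789.

3.0789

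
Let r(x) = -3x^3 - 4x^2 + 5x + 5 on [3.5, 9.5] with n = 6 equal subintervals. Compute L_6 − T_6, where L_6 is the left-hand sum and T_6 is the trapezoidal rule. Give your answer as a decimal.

1362.75

L_6 = -5557.
T_6 = -6919.75.
L_6 − T_6 = 1362.75.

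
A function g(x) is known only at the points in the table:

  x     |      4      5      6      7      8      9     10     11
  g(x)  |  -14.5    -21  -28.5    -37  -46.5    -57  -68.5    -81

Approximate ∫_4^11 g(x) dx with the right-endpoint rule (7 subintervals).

-339.5

Δx = 1.
Sum = 1·[(-21) + (-28.5) + (-37) + (-46.5) + (-57) + (-68.5) + (-81)] = -339.5.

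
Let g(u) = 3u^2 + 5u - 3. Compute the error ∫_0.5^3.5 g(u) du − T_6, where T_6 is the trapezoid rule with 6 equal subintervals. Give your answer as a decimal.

-0.375

Exact integral: ∫_0.5^3.5 g(u) du = 63.75.
T_6 = 64.125.
Error = 63.75 − 64.125 = -0.375.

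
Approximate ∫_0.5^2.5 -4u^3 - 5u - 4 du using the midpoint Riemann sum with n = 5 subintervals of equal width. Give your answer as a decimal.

Δu = (2.5 − 0.5)/5 = 0.4.
Midpoints: 0.7, 1.1, 1.5, 1.9, 2.3.
f(0.7) = -8.872, f(1.1) = -14.824, f(1.5) = -25, f(1.9) = -40.936, f(2.3) = -64.168.
Sum = Δu · [f(0.7) + f(1.1) + f(1.5) + f(1.9) + f(2.3)].
Sum = -61.52.

-61.52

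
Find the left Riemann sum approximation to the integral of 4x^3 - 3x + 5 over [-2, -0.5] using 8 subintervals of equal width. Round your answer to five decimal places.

Δx = (-0.5 − (-2))/8 = 0.1875.
Left endpoints: -2, -1.8125, -1.625, -1.4375, -1.25, -1.0625, -0.875, -0.6875.
f(-2) = -21, f(-1.8125) = -13701/1024, f(-1.625) = -7.2890625, f(-1.4375) = -2631/1024, f(-1.25) = 0.9375, f(-1.0625) = 3471/1024, f(-0.875) = 4.9453125, f(-0.6875) = 5901/1024.
Sum = Δx · [f(-2) + f(-1.8125) + f(-1.625) + ...].
Sum ≈ -5.47559.

-5.47559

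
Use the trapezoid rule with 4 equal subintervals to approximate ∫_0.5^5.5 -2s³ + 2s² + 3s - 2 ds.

Δs = (5.5 − 0.5)/4 = 1.25.
f(0.5) = -0.25, f(1.75) = -1.34375, f(3) = -29, f(4.25) = -106.65625, f(5.5) = -257.75.
T_4 = (Δs/2)·[f(s_0) + 2f(s_1) + 2f(s_2) + 2f(s_3) + f(s_4)].
Sum = -332.5.

-332.5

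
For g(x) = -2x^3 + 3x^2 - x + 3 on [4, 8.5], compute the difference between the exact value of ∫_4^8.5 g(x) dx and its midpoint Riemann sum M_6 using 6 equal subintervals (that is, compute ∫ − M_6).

Exact integral: ∫_4^8.5 g(x) dx = -1946.53125.
M_6 = -1939.25390625.
Error = -1946.53125 − (-1939.25390625) = -7.27734375.

-7.27734375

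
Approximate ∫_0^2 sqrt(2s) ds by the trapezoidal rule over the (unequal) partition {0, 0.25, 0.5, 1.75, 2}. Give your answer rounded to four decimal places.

Subinterval widths: 0.25, 0.25, 1.25, 0.25.
f(0) ≈ 0.0000, f(0.25) ≈ 0.7071, f(0.5) ≈ 1.0000, f(1.75) ≈ 1.8708, f(2) ≈ 2.0000.
On each subinterval the trapezoid contributes (Δs_i/2)·[f(s_{i-1}) + f(s_i)].
Sum ≈ 2.5799.

2.5799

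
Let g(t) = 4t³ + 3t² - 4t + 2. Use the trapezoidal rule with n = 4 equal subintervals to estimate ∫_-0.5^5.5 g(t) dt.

Δt = (5.5 − (-0.5))/4 = 1.5.
g(-0.5) = 4.25, g(1) = 5, g(2.5) = 73.25, g(4) = 290, g(5.5) = 736.25.
T_4 = (Δt/2)·[g(t_0) + 2g(t_1) + 2g(t_2) + 2g(t_3) + g(t_4)].
Sum = 1107.75.

1107.75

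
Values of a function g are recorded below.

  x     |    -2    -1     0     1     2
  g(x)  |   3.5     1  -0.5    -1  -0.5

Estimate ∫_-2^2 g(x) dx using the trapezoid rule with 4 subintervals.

Δx = 1.
T_4 = (1/2)·[3.5 + 2·1 + 2·(-0.5) + 2·(-1) + (-0.5)] = 1.

1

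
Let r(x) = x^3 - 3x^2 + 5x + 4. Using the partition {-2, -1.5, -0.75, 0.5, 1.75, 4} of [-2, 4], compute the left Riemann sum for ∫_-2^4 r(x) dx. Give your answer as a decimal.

1.875

Subinterval widths: 0.5, 0.75, 1.25, 1.25, 2.25.
Left endpoints: -2, -1.5, -0.75, 0.5, 1.75.
r(-2) = -26, r(-1.5) = -13.625, r(-0.75) = -1.859375, r(0.5) = 5.875, r(1.75) = 8.921875.
Sum = Σ Δx_i · r(x_i).
Sum = 1.875.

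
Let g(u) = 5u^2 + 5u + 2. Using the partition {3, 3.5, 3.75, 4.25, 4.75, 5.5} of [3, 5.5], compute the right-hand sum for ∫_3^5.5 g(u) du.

324.765625

Subinterval widths: 0.5, 0.25, 0.5, 0.5, 0.75.
Right endpoints: 3.5, 3.75, 4.25, 4.75, 5.5.
g(3.5) = 80.75, g(3.75) = 91.0625, g(4.25) = 113.5625, g(4.75) = 138.5625, g(5.5) = 180.75.
Sum = Σ Δu_i · g(u_i).
Sum = 324.765625.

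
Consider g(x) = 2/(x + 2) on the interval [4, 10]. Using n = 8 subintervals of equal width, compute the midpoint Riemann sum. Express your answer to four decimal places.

Δx = (10 − 4)/8 = 0.75.
Midpoints: 4.375, 5.125, 5.875, 6.625, 7.375, 8.125, 8.875, 9.625.
g(4.375) = 16/51, g(5.125) = 16/57, g(5.875) = 16/63, g(6.625) = 16/69, g(7.375) = 16/75, g(8.125) = 16/81, g(8.875) = 16/87, g(9.625) = 16/93.
Sum = Δx · [g(4.375) + g(5.125) + g(5.875) + ...].
Sum ≈ 1.3853.

1.3853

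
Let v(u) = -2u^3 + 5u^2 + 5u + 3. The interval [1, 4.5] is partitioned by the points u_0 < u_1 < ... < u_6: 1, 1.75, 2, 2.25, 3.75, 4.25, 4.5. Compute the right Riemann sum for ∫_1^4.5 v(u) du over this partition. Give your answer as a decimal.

Subinterval widths: 0.75, 0.25, 0.25, 1.5, 0.5, 0.25.
Right endpoints: 1.75, 2, 2.25, 3.75, 4.25, 4.5.
v(1.75) = 16.34375, v(2) = 17, v(2.25) = 16.78125, v(3.75) = -13.40625, v(4.25) = -38.96875, v(4.5) = -55.5.
Sum = Σ Δu_i · v(u_i).
Sum = -32.765625.

-32.765625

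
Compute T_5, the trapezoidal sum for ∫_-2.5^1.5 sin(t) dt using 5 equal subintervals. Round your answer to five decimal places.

Δt = (1.5 − (-2.5))/5 = 0.8.
f(-2.5) ≈ -0.59847, f(-1.7) ≈ -0.99166, f(-0.9) ≈ -0.78333, f(-0.1) ≈ -0.09983, f(0.7) ≈ 0.64422, f(1.5) ≈ 0.99749.
T_5 = (Δt/2)·[f(t_0) + 2f(t_1) + ... + 2f(t_{4}) + f(t_5)].
Sum ≈ -0.82488.

-0.82488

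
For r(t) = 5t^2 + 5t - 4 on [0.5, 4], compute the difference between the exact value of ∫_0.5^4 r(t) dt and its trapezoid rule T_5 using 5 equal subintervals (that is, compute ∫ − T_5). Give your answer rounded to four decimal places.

Exact integral: ∫_0.5^4 r(t) dt ≈ 131.833333.
T_5 = 133.2625.
Error ≈ 131.833333 − 133.2625 ≈ -1.4292.

-1.4292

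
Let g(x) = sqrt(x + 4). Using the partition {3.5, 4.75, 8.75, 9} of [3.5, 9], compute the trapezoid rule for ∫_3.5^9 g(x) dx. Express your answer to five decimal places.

Subinterval widths: 1.25, 4, 0.25.
g(3.5) ≈ 2.73861, g(4.75) ≈ 2.95804, g(8.75) ≈ 3.57071, g(9) ≈ 3.60555.
On each subinterval the trapezoid contributes (Δx_i/2)·[g(x_{i-1}) + g(x_i)].
Sum ≈ 17.51495.

17.51495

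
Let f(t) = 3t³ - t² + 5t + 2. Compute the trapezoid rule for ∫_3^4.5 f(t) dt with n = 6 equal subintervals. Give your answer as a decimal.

257.05859375

Δt = (4.5 − 3)/6 = 0.25.
f(3) = 89, f(3.25) = 110.671875, f(3.5) = 135.875, f(3.75) = 164.890625, f(4) = 198, f(4.25) = 235.484375, f(4.5) = 277.625.
T_6 = (Δt/2)·[f(t_0) + 2f(t_1) + ... + 2f(t_{5}) + f(t_6)].
Sum = 257.05859375.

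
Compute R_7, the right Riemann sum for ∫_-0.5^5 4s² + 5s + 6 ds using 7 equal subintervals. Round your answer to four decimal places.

Δs = (5 − (-0.5))/7 = 11/14.
Right endpoints: 2/7, 15/14, 13/7, 37/14, 24/7, 59/14, 5.
f(2/7) = 380/49, f(15/14) = 1563/98, f(13/7) = 1425/49, f(37/14) = 4621/98, f(24/7) = 3438/49, f(59/14) = 9615/98, f(5) = 131.
Sum = Δs · [f(2/7) + f(15/14) + f(13/7) + ...].
Sum ≈ 313.6684.

313.6684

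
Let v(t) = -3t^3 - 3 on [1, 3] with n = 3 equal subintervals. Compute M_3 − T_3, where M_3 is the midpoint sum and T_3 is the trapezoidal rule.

4

M_3 ≈ -64.666667.
T_3 ≈ -68.666667.
M_3 − T_3 = 4.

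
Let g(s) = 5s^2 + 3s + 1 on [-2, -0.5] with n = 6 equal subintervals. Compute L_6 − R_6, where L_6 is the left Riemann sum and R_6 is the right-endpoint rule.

3.5625

L_6 = 10.859375.
R_6 = 7.296875.
L_6 − R_6 = 3.5625.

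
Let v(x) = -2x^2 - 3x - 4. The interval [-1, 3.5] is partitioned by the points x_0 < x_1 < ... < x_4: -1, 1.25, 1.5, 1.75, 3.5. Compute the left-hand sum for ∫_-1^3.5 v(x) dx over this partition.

-39.625

Subinterval widths: 2.25, 0.25, 0.25, 1.75.
Left endpoints: -1, 1.25, 1.5, 1.75.
v(-1) = -3, v(1.25) = -10.875, v(1.5) = -13, v(1.75) = -15.375.
Sum = Σ Δx_i · v(x_i).
Sum = -39.625.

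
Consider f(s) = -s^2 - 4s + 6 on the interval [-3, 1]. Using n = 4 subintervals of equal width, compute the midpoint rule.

Δs = (1 − (-3))/4 = 1.
Midpoints: -2.5, -1.5, -0.5, 0.5.
f(-2.5) = 9.75, f(-1.5) = 9.75, f(-0.5) = 7.75, f(0.5) = 3.75.
Sum = Δs · [f(-2.5) + f(-1.5) + f(-0.5) + f(0.5)].
Sum = 31.

31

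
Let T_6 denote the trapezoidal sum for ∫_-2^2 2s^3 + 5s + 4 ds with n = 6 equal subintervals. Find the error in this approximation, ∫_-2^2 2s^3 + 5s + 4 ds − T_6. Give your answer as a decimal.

Exact integral: ∫_-2^2 f(s) ds = 16.
T_6 = 16.
Error = 16 − 16 = 0.

0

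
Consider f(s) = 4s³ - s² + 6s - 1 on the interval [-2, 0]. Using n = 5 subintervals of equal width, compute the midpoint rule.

Δs = (0 − (-2))/5 = 0.4.
Midpoints: -1.8, -1.4, -1, -0.6, -0.2.
f(-1.8) = -38.368, f(-1.4) = -22.336, f(-1) = -12, f(-0.6) = -5.824, f(-0.2) = -2.272.
Sum = Δs · [f(-1.8) + f(-1.4) + f(-1) + f(-0.6) + f(-0.2)].
Sum = -32.32.

-32.32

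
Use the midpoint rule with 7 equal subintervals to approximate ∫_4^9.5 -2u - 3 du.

Δu = (9.5 − 4)/7 = 11/14.
Midpoints: 123/28, 145/28, 167/28, 6.75, 211/28, 233/28, 255/28.
f(123/28) = -165/14, f(145/28) = -187/14, f(167/28) = -209/14, f(6.75) = -16.5, f(211/28) = -253/14, f(233/28) = -275/14, f(255/28) = -297/14.
Sum = Δu · [f(123/28) + f(145/28) + f(167/28) + ...].
Sum = -90.75.

-90.75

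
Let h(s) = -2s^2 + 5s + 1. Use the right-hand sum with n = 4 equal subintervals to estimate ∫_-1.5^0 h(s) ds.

-4.1953125

Δs = (0 − (-1.5))/4 = 0.375.
Right endpoints: -1.125, -0.75, -0.375, 0.
h(-1.125) = -7.15625, h(-0.75) = -3.875, h(-0.375) = -1.15625, h(0) = 1.
Sum = Δs · [h(-1.125) + h(-0.75) + h(-0.375) + h(0)].
Sum = -4.1953125.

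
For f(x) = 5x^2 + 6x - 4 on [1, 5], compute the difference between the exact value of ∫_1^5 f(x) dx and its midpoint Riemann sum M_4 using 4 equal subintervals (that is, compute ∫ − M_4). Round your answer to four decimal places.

Exact integral: ∫_1^5 f(x) dx ≈ 262.666667.
M_4 = 261.
Error ≈ 262.666667 − 261 ≈ 1.6667.

1.6667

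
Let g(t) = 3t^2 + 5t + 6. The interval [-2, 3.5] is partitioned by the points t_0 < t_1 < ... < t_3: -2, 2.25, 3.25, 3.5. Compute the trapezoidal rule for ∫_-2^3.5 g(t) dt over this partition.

143.390625

Subinterval widths: 4.25, 1, 0.25.
g(-2) = 8, g(2.25) = 32.4375, g(3.25) = 53.9375, g(3.5) = 60.25.
On each subinterval the trapezoid contributes (Δt_i/2)·[g(t_{i-1}) + g(t_i)].
Sum = 143.390625.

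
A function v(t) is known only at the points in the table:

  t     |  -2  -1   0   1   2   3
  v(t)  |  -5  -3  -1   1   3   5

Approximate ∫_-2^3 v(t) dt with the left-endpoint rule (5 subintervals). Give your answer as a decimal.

-5

Δt = 1.
Sum = 1·[(-5) + (-3) + (-1) + 1 + 3] = -5.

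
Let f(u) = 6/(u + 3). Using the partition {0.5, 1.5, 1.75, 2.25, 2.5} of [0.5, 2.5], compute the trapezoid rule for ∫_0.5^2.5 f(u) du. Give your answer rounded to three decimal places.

Subinterval widths: 1, 0.25, 0.5, 0.25.
f(0.5) = 12/7, f(1.5) = 4/3, f(1.75) = 24/19, f(2.25) = 8/7, f(2.5) = 12/11.
On each subinterval the trapezoid contributes (Δu_i/2)·[f(u_{i-1}) + f(u_i)].
Sum ≈ 2.729.

2.729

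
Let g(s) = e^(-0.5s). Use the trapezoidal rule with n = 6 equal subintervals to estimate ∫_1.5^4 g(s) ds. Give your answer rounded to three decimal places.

Δs = (4 − 1.5)/6 = 5/12.
g(1.5) ≈ 0.472, g(23/12) ≈ 0.384, g(7/3) ≈ 0.311, g(2.75) ≈ 0.253, g(19/6) ≈ 0.205, g(43/12) ≈ 0.167, g(4) ≈ 0.135.
T_6 = (Δs/2)·[g(s_0) + 2g(s_1) + ... + 2g(s_{5}) + g(s_6)].
Sum ≈ 0.676.

0.676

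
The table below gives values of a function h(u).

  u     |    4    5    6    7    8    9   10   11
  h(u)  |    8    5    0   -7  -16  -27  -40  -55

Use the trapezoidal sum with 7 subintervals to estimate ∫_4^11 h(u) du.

Δu = 1.
T_7 = (1/2)·[8 + 2·5 + 2·0 + 2·(-7) + 2·(-16) + 2·(-27) + 2·(-40) + (-55)] = -108.5.

-108.5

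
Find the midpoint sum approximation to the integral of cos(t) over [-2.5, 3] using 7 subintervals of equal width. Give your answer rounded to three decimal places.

0.759

Δt = (3 − (-2.5))/7 = 11/14.
Midpoints: -59/28, -37/28, -15/28, 0.25, 29/28, 51/28, 73/28.
f(-59/28) ≈ -0.511, f(-37/28) ≈ 0.247, f(-15/28) ≈ 0.860, f(0.25) ≈ 0.969, f(29/28) ≈ 0.510, f(51/28) ≈ -0.248, f(73/28) ≈ -0.861.
Sum = Δt · [f(-59/28) + f(-37/28) + f(-15/28) + ...].
Sum ≈ 0.759.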